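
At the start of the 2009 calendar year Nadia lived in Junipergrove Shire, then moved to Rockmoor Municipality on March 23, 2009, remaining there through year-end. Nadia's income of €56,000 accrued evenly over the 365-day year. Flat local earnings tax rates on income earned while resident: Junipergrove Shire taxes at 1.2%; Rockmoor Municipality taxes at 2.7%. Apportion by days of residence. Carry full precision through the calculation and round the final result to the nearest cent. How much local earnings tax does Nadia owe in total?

€1,325.59

Junipergrove Shire, January 1 – March 22, 2009: 81 days → €56,000 × 1.2% × 81/365 = €149.1288
Rockmoor Municipality, March 23 – December 31, 2009: 284 days → €56,000 × 2.7% × 284/365 = €1,176.4603
Total = €1,325.5890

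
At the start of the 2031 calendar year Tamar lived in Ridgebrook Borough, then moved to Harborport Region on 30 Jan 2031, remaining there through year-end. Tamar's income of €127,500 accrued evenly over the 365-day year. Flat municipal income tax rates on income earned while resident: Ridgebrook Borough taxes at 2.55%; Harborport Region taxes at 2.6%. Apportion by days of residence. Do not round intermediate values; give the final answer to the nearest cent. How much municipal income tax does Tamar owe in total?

€3,309.93

Ridgebrook Borough, 1 Jan – 29 Jan 2031: 29 days → €127,500 × 2.55% × 29/365 = €258.3185
Harborport Region, 30 Jan – 31 Dec 2031: 336 days → €127,500 × 2.6% × 336/365 = €3,051.6164
Total = €3,309.9349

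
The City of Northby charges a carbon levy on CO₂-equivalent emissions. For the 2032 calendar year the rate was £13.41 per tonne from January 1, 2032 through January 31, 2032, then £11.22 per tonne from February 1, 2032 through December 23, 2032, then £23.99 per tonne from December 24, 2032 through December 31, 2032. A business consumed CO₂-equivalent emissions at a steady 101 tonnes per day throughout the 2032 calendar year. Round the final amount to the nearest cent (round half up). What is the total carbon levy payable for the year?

£431933.57

January 1 – January 31, 2032: 31 days × 101 tonnes/day = 3,131 tonnes at £13.41/tonne → £41986.71
February 1 – December 23, 2032: 327 days × 101 tonnes/day = 33,027 tonnes at £11.22/tonne → £370562.94
December 24 – December 31, 2032: 8 days × 101 tonnes/day = 808 tonnes at £23.99/tonne → £19383.92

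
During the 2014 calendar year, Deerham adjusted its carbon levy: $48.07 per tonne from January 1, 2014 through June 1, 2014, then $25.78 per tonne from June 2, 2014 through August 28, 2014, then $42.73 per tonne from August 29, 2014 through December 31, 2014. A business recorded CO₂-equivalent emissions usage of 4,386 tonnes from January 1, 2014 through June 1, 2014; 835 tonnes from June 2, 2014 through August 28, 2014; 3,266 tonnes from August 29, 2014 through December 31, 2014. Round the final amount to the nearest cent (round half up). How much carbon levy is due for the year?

$371,917.50

January 1 – June 1, 2014: 4,386 tonnes at $48.07/tonne → $210,835.02
June 2 – August 28, 2014: 835 tonnes at $25.78/tonne → $21,526.30
August 29 – December 31, 2014: 3,266 tonnes at $42.73/tonne → $139,556.18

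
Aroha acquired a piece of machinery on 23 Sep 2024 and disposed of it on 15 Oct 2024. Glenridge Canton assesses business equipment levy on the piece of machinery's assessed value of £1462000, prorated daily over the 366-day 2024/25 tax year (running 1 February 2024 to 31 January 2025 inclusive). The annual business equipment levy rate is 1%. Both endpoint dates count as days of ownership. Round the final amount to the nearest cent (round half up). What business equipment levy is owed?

Days held (23 Sep – 15 Oct 2024): 23 out of 366
Tax = £1462000 × 1% × 23/366 = £918.7432

£918.74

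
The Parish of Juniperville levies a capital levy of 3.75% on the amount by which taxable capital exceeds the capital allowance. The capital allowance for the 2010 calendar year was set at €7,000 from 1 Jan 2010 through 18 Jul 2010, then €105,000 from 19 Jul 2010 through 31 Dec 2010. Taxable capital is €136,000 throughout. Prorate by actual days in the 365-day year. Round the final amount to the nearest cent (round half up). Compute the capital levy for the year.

1 Jan – 18 Jul 2010: 199 days, exemption €7,000 → (€136,000 − €7,000) × 3.75% × 199/365 = €2,637.4315
19 Jul – 31 Dec 2010: 166 days, exemption €105,000 → (€136,000 − €105,000) × 3.75% × 166/365 = €528.6986
Total = €3,166.1301

€3,166.13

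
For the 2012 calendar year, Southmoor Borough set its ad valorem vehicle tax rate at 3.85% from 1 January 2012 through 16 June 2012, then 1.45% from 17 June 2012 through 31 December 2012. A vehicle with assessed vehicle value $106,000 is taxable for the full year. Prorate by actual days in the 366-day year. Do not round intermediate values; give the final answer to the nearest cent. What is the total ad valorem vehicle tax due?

1 January – 16 June 2012: 168 days at 3.85% → $106,000 × 3.85% × 168/366 = $1,873.2459
17 June – 31 December 2012: 198 days at 1.45% → $106,000 × 1.45% × 198/366 = $831.4918
Total = $2,704.7377

$2,704.74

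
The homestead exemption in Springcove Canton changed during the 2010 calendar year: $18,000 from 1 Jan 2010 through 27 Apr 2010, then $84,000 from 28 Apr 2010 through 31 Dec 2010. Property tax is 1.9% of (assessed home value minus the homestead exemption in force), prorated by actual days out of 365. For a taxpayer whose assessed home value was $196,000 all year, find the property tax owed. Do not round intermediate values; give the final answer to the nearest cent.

1 Jan – 27 Apr 2010: 117 days, exemption $18,000 → ($196,000 − $18,000) × 1.9% × 117/365 = $1,084.0932
28 Apr – 31 Dec 2010: 248 days, exemption $84,000 → ($196,000 − $84,000) × 1.9% × 248/365 = $1,445.8740
Total = $2,529.9671

$2,529.97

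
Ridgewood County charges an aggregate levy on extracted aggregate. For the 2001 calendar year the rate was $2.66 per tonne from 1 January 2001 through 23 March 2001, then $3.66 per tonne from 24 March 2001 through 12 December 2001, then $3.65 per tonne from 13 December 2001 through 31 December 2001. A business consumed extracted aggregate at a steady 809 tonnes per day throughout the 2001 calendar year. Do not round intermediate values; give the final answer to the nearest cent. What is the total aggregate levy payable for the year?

1 January – 23 March 2001: 82 days × 809 tonnes/day = 66,338 tonnes at $2.66/tonne → $176,459.08
24 March – 12 December 2001: 264 days × 809 tonnes/day = 213,576 tonnes at $3.66/tonne → $781,688.16
13 December – 31 December 2001: 19 days × 809 tonnes/day = 15,371 tonnes at $3.65/tonne → $56,104.15

$1,014,251.39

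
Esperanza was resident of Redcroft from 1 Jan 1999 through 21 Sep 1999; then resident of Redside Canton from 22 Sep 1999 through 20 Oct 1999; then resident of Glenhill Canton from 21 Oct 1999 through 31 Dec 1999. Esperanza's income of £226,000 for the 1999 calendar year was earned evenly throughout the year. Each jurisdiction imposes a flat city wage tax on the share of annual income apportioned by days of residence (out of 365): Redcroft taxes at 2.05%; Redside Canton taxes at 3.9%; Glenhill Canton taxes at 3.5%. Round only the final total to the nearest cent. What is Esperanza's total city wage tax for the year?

Redcroft, 1 Jan – 21 Sep 1999: 264 days → £226,000 × 2.05% × 264/365 = £3,350.9918
Redside Canton, 22 Sep – 20 Oct 1999: 29 days → £226,000 × 3.9% × 29/365 = £700.2904
Glenhill Canton, 21 Oct – 31 Dec 1999: 72 days → £226,000 × 3.5% × 72/365 = £1,560.3288
Total = £5,611.6110

£5,611.61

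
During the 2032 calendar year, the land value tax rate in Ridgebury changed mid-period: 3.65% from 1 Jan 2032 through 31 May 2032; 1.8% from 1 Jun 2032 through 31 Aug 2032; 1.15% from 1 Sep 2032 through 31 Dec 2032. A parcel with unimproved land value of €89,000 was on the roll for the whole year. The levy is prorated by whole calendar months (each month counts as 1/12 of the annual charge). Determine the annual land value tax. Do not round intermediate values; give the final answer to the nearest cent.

€2,095.21

1 Jan – 31 May 2032: 5 months at 3.65% → €89,000 × 3.65% × 5/12 = €1,353.5417
1 Jun – 31 Aug 2032: 3 months at 1.8% → €89,000 × 1.8% × 3/12 = €400.5000
1 Sep – 31 Dec 2032: 4 months at 1.15% → €89,000 × 1.15% × 4/12 = €341.1667
Total = €2,095.2083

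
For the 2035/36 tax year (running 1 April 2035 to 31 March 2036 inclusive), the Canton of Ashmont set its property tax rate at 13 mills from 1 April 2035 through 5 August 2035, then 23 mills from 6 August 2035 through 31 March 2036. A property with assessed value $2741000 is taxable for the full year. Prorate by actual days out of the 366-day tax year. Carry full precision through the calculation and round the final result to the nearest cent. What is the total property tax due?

$53531.88

1 April – 5 August 2035: 127 days at 13 mills → $2741000 × 1.3% × 127/366 = $12364.4563
6 August 2035 – 31 March 2036: 239 days at 23 mills → $2741000 × 2.3% × 239/366 = $41167.4235
Total = $53531.8798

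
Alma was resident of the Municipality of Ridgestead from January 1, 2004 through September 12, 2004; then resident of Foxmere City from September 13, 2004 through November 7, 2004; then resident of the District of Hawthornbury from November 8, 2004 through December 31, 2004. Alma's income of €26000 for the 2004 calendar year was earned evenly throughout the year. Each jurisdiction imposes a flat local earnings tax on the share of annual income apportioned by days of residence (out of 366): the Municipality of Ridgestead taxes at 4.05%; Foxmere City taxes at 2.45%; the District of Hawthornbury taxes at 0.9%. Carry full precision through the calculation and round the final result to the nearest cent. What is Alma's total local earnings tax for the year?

The Municipality of Ridgestead, January 1 – September 12, 2004: 256 days → €26000 × 4.05% × 256/366 = €736.5246
Foxmere City, September 13 – November 7, 2004: 56 days → €26000 × 2.45% × 56/366 = €97.4645
The District of Hawthornbury, November 8 – December 31, 2004: 54 days → €26000 × 0.9% × 54/366 = €34.5246
Total = €868.5137

€868.51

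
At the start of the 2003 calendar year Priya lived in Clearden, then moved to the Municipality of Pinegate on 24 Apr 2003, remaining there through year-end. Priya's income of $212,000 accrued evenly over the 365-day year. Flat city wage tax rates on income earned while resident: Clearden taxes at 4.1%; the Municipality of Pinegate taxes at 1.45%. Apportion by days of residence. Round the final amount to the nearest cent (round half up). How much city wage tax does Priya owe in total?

Clearden, 1 Jan – 23 Apr 2003: 113 days → $212,000 × 4.1% × 113/365 = $2,690.9479
The Municipality of Pinegate, 24 Apr – 31 Dec 2003: 252 days → $212,000 × 1.45% × 252/365 = $2,122.3233
Total = $4,813.2712

$4,813.27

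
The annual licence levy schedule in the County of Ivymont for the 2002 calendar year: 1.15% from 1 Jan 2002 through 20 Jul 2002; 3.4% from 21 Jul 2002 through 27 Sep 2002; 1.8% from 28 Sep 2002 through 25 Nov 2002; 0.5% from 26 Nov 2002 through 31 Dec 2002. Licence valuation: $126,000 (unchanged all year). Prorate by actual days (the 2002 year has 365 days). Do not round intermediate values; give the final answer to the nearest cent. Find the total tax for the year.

$2,036.54

1 Jan – 20 Jul 2002: 201 days at 1.15% → $126,000 × 1.15% × 201/365 = $797.9425
21 Jul – 27 Sep 2002: 69 days at 3.4% → $126,000 × 3.4% × 69/365 = $809.8521
28 Sep – 25 Nov 2002: 59 days at 1.8% → $126,000 × 1.8% × 59/365 = $366.6082
26 Nov – 31 Dec 2002: 36 days at 0.5% → $126,000 × 0.5% × 36/365 = $62.1370
Total = $2,036.5397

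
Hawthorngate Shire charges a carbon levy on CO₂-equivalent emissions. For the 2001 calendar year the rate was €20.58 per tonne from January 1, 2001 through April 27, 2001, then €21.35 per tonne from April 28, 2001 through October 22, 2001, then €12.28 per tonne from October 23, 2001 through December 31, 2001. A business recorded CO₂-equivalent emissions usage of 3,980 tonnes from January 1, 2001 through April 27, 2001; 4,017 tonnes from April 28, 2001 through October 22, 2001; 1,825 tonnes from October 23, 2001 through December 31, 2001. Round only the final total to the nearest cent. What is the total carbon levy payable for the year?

€190082.35

January 1 – April 27, 2001: 3,980 tonnes at €20.58/tonne → €81908.40
April 28 – October 22, 2001: 4,017 tonnes at €21.35/tonne → €85762.95
October 23 – December 31, 2001: 1,825 tonnes at €12.28/tonne → €22411.00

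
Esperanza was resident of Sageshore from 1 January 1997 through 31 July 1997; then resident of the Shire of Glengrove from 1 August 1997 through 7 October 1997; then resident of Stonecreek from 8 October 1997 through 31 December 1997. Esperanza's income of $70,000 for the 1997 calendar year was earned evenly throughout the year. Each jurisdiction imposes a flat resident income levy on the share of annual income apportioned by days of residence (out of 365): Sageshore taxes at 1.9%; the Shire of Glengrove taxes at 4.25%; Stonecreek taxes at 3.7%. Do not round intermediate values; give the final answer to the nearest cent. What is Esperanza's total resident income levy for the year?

$1,929.89

Sageshore, 1 January – 31 July 1997: 212 days → $70,000 × 1.9% × 212/365 = $772.4932
The Shire of Glengrove, 1 August – 7 October 1997: 68 days → $70,000 × 4.25% × 68/365 = $554.2466
Stonecreek, 8 October – 31 December 1997: 85 days → $70,000 × 3.7% × 85/365 = $603.1507
Total = $1,929.8904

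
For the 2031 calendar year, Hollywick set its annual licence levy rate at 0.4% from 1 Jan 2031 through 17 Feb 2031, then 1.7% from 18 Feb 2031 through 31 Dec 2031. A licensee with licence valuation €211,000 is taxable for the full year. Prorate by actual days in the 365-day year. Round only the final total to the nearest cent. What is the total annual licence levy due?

€3,226.28

1 Jan – 17 Feb 2031: 48 days at 0.4% → €211,000 × 0.4% × 48/365 = €110.9918
18 Feb – 31 Dec 2031: 317 days at 1.7% → €211,000 × 1.7% × 317/365 = €3,115.2849
Total = €3,226.2767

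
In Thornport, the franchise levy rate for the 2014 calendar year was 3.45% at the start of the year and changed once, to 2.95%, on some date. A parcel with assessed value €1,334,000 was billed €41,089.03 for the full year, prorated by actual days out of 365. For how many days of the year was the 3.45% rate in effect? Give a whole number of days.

95 days

Let d = days at the first rate; then 365 − d days at the second rate.
€1,334,000 × [3.45%·d + 2.95%·(365−d)] / 365 = €41,089.03
Solving gives d = 95, so the new rate took effect on 6 April 2014.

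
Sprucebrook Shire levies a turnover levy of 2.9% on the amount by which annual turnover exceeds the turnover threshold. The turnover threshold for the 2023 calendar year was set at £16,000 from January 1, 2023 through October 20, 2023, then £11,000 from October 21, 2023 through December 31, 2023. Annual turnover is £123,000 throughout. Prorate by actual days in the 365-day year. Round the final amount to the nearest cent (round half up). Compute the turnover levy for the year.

£3,131.60

January 1 – October 20, 2023: 293 days, exemption £16,000 → (£123,000 − £16,000) × 2.9% × 293/365 = £2,490.9014
October 21 – December 31, 2023: 72 days, exemption £11,000 → (£123,000 − £11,000) × 2.9% × 72/365 = £640.7014
Total = £3,131.6027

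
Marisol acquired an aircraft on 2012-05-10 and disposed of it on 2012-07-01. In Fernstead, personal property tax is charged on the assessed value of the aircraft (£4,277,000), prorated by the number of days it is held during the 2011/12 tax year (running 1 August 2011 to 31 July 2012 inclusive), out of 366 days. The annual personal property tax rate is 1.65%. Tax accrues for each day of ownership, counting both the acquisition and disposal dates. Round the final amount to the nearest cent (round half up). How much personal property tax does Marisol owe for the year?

£10,219.23

Days held (2012-05-10 to 2012-07-01): 53 out of 366
Tax = £4,277,000 × 1.65% × 53/366 = £10,219.2254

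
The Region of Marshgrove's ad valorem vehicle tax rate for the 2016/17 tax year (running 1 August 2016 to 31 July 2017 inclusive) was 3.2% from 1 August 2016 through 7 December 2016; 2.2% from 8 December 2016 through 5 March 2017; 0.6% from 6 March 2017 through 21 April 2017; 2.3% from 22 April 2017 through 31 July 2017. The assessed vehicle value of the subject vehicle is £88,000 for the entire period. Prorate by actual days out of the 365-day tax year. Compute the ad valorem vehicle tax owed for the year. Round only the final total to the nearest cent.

£2,090.06

1 August – 7 December 2016: 129 days at 3.2% → £88,000 × 3.2% × 129/365 = £995.2438
8 December 2016 – 5 March 2017: 88 days at 2.2% → £88,000 × 2.2% × 88/365 = £466.7616
6 March – 21 April 2017: 47 days at 0.6% → £88,000 × 0.6% × 47/365 = £67.9890
22 April – 31 July 2017: 101 days at 2.3% → £88,000 × 2.3% × 101/365 = £560.0658
Total = £2,090.0603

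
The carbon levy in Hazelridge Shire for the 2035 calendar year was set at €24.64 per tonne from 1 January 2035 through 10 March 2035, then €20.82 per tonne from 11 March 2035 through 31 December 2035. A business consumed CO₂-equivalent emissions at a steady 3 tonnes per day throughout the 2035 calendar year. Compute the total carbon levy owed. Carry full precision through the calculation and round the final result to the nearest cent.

1 January – 10 March 2035: 69 days × 3 tonnes/day = 207 tonnes at €24.64/tonne → €5,100.48
11 March – 31 December 2035: 296 days × 3 tonnes/day = 888 tonnes at €20.82/tonne → €18,488.16

€23,588.64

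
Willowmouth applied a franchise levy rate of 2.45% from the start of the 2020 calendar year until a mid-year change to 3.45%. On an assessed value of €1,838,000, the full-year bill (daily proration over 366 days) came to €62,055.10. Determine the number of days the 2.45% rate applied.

Let d = days at the first rate; then 366 − d days at the second rate.
€1,838,000 × [2.45%·d + 3.45%·(366−d)] / 366 = €62,055.10
Solving gives d = 27, so the new rate took effect on January 28, 2020.

27 days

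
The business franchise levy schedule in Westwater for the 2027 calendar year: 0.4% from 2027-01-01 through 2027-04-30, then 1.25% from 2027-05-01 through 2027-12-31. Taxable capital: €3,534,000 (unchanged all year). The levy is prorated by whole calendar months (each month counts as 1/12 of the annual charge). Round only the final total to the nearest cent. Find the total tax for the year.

2027-01-01 to 2027-04-30: 4 months at 0.4% → €3,534,000 × 0.4% × 4/12 = €4,712.0000
2027-05-01 to 2027-12-31: 8 months at 1.25% → €3,534,000 × 1.25% × 8/12 = €29,450.0000
Total = €34,162.0000

€34,162.00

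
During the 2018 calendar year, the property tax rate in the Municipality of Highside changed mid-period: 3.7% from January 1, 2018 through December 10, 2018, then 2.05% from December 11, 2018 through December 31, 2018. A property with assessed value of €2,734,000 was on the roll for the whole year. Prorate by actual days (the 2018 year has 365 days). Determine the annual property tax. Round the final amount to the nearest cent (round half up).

€98,562.57

January 1 – December 10, 2018: 344 days at 3.7% → €2,734,000 × 3.7% × 344/365 = €95,337.9507
December 11 – December 31, 2018: 21 days at 2.05% → €2,734,000 × 2.05% × 21/365 = €3,224.6219
Total = €98,562.5726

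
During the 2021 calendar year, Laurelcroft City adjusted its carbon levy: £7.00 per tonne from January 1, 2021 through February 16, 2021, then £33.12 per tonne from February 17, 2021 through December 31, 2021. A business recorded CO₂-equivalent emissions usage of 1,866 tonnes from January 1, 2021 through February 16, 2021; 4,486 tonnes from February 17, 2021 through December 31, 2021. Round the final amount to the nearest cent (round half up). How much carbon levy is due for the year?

£161638.32

January 1 – February 16, 2021: 1,866 tonnes at £7.00/tonne → £13062.00
February 17 – December 31, 2021: 4,486 tonnes at £33.12/tonne → £148576.32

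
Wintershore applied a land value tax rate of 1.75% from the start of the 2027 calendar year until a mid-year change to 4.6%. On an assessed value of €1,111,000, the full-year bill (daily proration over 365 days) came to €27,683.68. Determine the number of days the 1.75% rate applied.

Let d = days at the first rate; then 365 − d days at the second rate.
€1,111,000 × [1.75%·d + 4.6%·(365−d)] / 365 = €27,683.68
Solving gives d = 270, so the new rate took effect on 28 Sep 2027.

270 days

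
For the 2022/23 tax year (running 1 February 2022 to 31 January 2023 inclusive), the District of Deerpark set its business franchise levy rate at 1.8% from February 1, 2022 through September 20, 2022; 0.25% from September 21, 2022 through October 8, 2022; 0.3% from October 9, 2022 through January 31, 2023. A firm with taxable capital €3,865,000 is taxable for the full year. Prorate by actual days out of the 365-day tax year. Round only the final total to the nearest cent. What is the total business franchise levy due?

February 1 – September 20, 2022: 232 days at 1.8% → €3,865,000 × 1.8% × 232/365 = €44,219.8356
September 21 – October 8, 2022: 18 days at 0.25% → €3,865,000 × 0.25% × 18/365 = €476.5068
October 9, 2022 – January 31, 2023: 115 days at 0.3% → €3,865,000 × 0.3% × 115/365 = €3,653.2192
Total = €48,349.5616

€48,349.56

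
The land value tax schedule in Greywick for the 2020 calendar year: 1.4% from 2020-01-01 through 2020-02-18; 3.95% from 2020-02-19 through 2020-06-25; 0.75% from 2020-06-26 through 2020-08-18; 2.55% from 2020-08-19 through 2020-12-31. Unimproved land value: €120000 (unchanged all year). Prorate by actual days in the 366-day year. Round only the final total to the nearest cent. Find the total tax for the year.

€3144.10

2020-01-01 to 2020-02-18: 49 days at 1.4% → €120000 × 1.4% × 49/366 = €224.9180
2020-02-19 to 2020-06-25: 128 days at 3.95% → €120000 × 3.95% × 128/366 = €1657.7049
2020-06-26 to 2020-08-18: 54 days at 0.75% → €120000 × 0.75% × 54/366 = €132.7869
2020-08-19 to 2020-12-31: 135 days at 2.55% → €120000 × 2.55% × 135/366 = €1128.6885
Total = €3144.0984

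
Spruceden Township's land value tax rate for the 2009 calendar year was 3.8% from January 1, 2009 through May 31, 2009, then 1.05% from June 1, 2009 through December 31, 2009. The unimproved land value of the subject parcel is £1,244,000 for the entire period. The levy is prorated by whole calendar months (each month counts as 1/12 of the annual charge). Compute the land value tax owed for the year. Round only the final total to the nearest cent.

January 1 – May 31, 2009: 5 months at 3.8% → £1,244,000 × 3.8% × 5/12 = £19,696.6667
June 1 – December 31, 2009: 7 months at 1.05% → £1,244,000 × 1.05% × 7/12 = £7,619.5000
Total = £27,316.1667

£27,316.17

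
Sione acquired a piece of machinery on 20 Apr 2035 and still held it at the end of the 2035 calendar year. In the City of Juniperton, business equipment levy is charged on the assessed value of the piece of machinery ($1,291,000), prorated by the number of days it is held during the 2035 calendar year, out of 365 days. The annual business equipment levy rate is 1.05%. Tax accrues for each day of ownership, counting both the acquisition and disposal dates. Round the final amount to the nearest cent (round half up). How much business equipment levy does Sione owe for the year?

$9,507.42

Days held (20 Apr – 31 Dec 2035): 256 out of 365
Tax = $1,291,000 × 1.05% × 256/365 = $9,507.4192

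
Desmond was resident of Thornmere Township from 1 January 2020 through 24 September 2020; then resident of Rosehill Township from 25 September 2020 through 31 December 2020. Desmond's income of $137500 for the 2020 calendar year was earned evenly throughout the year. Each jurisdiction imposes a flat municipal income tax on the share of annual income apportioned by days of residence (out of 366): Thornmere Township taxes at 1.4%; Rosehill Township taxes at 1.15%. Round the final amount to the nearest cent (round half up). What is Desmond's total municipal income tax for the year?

Thornmere Township, 1 January – 24 September 2020: 268 days → $137500 × 1.4% × 268/366 = $1409.5628
Rosehill Township, 25 September – 31 December 2020: 98 days → $137500 × 1.15% × 98/366 = $423.3948
Total = $1832.9577

$1832.96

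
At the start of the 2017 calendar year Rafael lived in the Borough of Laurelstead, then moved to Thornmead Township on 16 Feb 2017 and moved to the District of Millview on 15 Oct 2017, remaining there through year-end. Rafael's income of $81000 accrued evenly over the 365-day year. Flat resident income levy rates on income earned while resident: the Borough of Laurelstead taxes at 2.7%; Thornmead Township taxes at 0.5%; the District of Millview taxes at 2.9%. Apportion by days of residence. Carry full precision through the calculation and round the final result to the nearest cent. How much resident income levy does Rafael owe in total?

$1045.01

The Borough of Laurelstead, 1 Jan – 15 Feb 2017: 46 days → $81000 × 2.7% × 46/365 = $275.6219
Thornmead Township, 16 Feb – 14 Oct 2017: 241 days → $81000 × 0.5% × 241/365 = $267.4110
The District of Millview, 15 Oct – 31 Dec 2017: 78 days → $81000 × 2.9% × 78/365 = $501.9781
Total = $1045.0110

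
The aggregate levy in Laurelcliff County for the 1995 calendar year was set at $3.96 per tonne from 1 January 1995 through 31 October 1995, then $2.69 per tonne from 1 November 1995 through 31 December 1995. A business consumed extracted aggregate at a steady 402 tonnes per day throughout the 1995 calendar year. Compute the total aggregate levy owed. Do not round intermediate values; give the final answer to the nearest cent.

$549907.86

1 January – 31 October 1995: 304 days × 402 tonnes/day = 122,208 tonnes at $3.96/tonne → $483943.68
1 November – 31 December 1995: 61 days × 402 tonnes/day = 24,522 tonnes at $2.69/tonne → $65964.18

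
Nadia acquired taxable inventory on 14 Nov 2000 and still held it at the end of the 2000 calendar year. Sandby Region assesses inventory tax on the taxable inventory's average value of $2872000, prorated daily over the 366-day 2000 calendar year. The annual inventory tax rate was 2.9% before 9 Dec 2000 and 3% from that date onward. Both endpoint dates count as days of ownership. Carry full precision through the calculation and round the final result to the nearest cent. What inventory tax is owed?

14 Nov – 8 Dec 2000: 25 days at 2.9% → $2872000 × 2.9% × 25/366 = $5689.0710
9 Dec – 31 Dec 2000: 23 days at 3% → $2872000 × 3% × 23/366 = $5414.4262
Total = $11103.4973

$11103.50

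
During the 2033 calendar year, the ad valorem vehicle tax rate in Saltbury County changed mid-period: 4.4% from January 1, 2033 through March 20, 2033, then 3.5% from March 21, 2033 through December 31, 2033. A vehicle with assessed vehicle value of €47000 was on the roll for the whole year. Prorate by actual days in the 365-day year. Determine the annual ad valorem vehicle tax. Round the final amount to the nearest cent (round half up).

€1736.55

January 1 – March 20, 2033: 79 days at 4.4% → €47000 × 4.4% × 79/365 = €447.5945
March 21 – December 31, 2033: 286 days at 3.5% → €47000 × 3.5% × 286/365 = €1288.9589
Total = €1736.5534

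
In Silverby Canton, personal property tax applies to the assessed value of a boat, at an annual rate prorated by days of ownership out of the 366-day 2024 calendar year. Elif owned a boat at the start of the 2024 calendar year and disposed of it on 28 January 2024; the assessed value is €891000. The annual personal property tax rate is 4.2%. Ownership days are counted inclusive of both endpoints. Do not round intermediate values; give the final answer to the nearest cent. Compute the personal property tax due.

€2862.89

Days held (1 January – 28 January 2024): 28 out of 366
Tax = €891000 × 4.2% × 28/366 = €2862.8852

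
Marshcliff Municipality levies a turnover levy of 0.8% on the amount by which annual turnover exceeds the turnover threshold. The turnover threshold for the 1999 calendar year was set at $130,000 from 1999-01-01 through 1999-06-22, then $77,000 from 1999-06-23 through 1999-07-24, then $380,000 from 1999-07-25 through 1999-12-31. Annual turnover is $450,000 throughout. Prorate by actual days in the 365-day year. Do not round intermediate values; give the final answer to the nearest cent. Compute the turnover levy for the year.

$1,720.46

1999-01-01 to 1999-06-22: 173 days, exemption $130,000 → ($450,000 − $130,000) × 0.8% × 173/365 = $1,213.3699
1999-06-23 to 1999-07-24: 32 days, exemption $77,000 → ($450,000 − $77,000) × 0.8% × 32/365 = $261.6110
1999-07-25 to 1999-12-31: 160 days, exemption $380,000 → ($450,000 − $380,000) × 0.8% × 160/365 = $245.4795
Total = $1,720.4603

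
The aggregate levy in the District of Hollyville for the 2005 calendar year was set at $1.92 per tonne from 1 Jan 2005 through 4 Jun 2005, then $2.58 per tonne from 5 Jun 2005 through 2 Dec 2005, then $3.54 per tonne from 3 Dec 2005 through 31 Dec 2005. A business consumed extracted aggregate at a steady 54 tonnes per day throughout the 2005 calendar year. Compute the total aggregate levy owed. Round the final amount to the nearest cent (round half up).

$46,830.96

1 Jan – 4 Jun 2005: 155 days × 54 tonnes/day = 8,370 tonnes at $1.92/tonne → $16,070.40
5 Jun – 2 Dec 2005: 181 days × 54 tonnes/day = 9,774 tonnes at $2.58/tonne → $25,216.92
3 Dec – 31 Dec 2005: 29 days × 54 tonnes/day = 1,566 tonnes at $3.54/tonne → $5,543.64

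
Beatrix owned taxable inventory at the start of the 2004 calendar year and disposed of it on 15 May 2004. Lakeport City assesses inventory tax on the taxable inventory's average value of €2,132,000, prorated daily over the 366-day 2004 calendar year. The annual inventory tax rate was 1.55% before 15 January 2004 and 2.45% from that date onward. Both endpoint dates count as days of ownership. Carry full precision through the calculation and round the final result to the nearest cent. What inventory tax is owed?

1 January – 14 January 2004: 14 days at 1.55% → €2,132,000 × 1.55% × 14/366 = €1,264.0546
15 January – 15 May 2004: 122 days at 2.45% → €2,132,000 × 2.45% × 122/366 = €17,411.3333
Total = €18,675.3880

€18,675.39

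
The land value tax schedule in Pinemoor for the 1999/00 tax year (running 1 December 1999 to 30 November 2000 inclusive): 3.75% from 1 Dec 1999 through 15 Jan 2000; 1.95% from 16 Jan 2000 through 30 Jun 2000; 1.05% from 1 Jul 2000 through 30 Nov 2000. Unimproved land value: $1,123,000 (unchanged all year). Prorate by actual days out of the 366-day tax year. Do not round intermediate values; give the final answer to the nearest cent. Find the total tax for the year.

$20,214.00

1 Dec 1999 – 15 Jan 2000: 46 days at 3.75% → $1,123,000 × 3.75% × 46/366 = $5,292.8279
16 Jan – 30 Jun 2000: 167 days at 1.95% → $1,123,000 × 1.95% × 167/366 = $9,991.9385
1 Jul – 30 Nov 2000: 153 days at 1.05% → $1,123,000 × 1.05% × 153/366 = $4,929.2336
Total = $20,214.0000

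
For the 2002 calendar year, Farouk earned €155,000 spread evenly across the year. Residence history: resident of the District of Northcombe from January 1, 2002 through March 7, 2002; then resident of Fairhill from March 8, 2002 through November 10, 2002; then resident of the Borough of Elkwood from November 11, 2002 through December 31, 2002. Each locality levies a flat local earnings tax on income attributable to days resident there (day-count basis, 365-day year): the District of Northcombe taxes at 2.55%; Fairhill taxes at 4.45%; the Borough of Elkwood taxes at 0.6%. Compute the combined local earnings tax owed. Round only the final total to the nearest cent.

€5,531.16

The District of Northcombe, January 1 – March 7, 2002: 66 days → €155,000 × 2.55% × 66/365 = €714.6986
Fairhill, March 8 – November 10, 2002: 248 days → €155,000 × 4.45% × 248/365 = €4,686.5205
The Borough of Elkwood, November 11 – December 31, 2002: 51 days → €155,000 × 0.6% × 51/365 = €129.9452
Total = €5,531.1644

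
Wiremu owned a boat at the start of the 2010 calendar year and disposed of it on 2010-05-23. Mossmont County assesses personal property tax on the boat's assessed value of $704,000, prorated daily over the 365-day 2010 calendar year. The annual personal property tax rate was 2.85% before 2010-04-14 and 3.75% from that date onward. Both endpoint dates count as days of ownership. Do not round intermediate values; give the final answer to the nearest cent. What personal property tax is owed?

2010-01-01 to 2010-04-13: 103 days at 2.85% → $704,000 × 2.85% × 103/365 = $5,661.8959
2010-04-14 to 2010-05-23: 40 days at 3.75% → $704,000 × 3.75% × 40/365 = $2,893.1507
Total = $8,555.0466

$8,555.05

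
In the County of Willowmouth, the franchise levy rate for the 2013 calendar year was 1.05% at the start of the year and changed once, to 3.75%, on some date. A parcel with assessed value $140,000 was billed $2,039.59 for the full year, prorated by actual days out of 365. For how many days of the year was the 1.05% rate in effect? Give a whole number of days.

Let d = days at the first rate; then 365 − d days at the second rate.
$140,000 × [1.05%·d + 3.75%·(365−d)] / 365 = $2,039.59
Solving gives d = 310, so the new rate took effect on November 7, 2013.

310 days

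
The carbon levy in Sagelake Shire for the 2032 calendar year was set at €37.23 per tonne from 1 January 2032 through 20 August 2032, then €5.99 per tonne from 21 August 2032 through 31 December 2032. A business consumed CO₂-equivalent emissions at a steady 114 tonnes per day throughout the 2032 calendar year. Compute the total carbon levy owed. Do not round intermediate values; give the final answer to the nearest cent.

€1,079,723.64

1 January – 20 August 2032: 233 days × 114 tonnes/day = 26,562 tonnes at €37.23/tonne → €988,903.26
21 August – 31 December 2032: 133 days × 114 tonnes/day = 15,162 tonnes at €5.99/tonne → €90,820.38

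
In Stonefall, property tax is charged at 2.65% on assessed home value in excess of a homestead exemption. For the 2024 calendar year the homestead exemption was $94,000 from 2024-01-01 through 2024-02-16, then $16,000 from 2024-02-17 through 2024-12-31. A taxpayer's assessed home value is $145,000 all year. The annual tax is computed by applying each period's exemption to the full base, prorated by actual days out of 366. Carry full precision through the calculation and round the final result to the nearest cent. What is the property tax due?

2024-01-01 to 2024-02-16: 47 days, exemption $94,000 → ($145,000 − $94,000) × 2.65% × 47/366 = $173.5533
2024-02-17 to 2024-12-31: 319 days, exemption $16,000 → ($145,000 − $16,000) × 2.65% × 319/366 = $2,979.5123
Total = $3,153.0656

$3,153.07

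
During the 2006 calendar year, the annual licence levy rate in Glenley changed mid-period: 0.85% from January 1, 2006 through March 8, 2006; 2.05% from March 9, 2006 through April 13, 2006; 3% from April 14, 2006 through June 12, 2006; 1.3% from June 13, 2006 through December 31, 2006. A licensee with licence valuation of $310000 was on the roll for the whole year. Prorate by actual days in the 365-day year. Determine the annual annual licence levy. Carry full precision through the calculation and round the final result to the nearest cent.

$4869.55

January 1 – March 8, 2006: 67 days at 0.85% → $310000 × 0.85% × 67/365 = $483.6849
March 9 – April 13, 2006: 36 days at 2.05% → $310000 × 2.05% × 36/365 = $626.7945
April 14 – June 12, 2006: 60 days at 3% → $310000 × 3% × 60/365 = $1528.7671
June 13 – December 31, 2006: 202 days at 1.3% → $310000 × 1.3% × 202/365 = $2230.3014
Total = $4869.5479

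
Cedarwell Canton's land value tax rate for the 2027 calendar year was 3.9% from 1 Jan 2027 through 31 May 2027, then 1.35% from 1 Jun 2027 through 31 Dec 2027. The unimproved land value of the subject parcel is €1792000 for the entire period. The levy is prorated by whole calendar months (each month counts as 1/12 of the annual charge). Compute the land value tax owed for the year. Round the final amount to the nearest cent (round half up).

1 Jan – 31 May 2027: 5 months at 3.9% → €1792000 × 3.9% × 5/12 = €29120.0000
1 Jun – 31 Dec 2027: 7 months at 1.35% → €1792000 × 1.35% × 7/12 = €14112.0000
Total = €43232.0000

€43232.00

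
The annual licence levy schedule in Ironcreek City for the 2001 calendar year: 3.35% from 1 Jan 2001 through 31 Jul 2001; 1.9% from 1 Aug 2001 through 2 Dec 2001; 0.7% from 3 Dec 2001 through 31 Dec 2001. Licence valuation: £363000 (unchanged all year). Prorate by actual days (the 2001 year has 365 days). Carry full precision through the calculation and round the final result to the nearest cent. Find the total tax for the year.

£9608.06

1 Jan – 31 Jul 2001: 212 days at 3.35% → £363000 × 3.35% × 212/365 = £7063.0849
1 Aug – 2 Dec 2001: 124 days at 1.9% → £363000 × 1.9% × 124/365 = £2343.0904
3 Dec – 31 Dec 2001: 29 days at 0.7% → £363000 × 0.7% × 29/365 = £201.8877
Total = £9608.0630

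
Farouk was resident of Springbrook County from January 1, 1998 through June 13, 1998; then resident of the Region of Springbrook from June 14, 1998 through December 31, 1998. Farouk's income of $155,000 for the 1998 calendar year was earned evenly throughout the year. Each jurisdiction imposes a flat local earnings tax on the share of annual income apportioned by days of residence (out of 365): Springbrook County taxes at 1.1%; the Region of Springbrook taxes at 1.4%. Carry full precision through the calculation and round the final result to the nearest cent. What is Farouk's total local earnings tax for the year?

$1,961.07

Springbrook County, January 1 – June 13, 1998: 164 days → $155,000 × 1.1% × 164/365 = $766.0822
The Region of Springbrook, June 14 – December 31, 1998: 201 days → $155,000 × 1.4% × 201/365 = $1,194.9863
Total = $1,961.0685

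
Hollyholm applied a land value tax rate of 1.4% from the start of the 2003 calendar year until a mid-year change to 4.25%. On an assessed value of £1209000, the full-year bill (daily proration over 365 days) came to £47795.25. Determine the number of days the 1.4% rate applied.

Let d = days at the first rate; then 365 − d days at the second rate.
£1209000 × [1.4%·d + 4.25%·(365−d)] / 365 = £47795.25
Solving gives d = 38, so the new rate took effect on February 8, 2003.

38 days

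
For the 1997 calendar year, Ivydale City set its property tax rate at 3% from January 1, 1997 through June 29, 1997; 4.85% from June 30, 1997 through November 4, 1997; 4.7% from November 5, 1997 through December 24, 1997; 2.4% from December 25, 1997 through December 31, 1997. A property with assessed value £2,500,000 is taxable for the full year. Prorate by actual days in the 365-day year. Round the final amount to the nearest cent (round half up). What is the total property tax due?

£96,753.42

January 1 – June 29, 1997: 180 days at 3% → £2,500,000 × 3% × 180/365 = £36,986.3014
June 30 – November 4, 1997: 128 days at 4.85% → £2,500,000 × 4.85% × 128/365 = £42,520.5479
November 5 – December 24, 1997: 50 days at 4.7% → £2,500,000 × 4.7% × 50/365 = £16,095.8904
December 25 – December 31, 1997: 7 days at 2.4% → £2,500,000 × 2.4% × 7/365 = £1,150.6849
Total = £96,753.4247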